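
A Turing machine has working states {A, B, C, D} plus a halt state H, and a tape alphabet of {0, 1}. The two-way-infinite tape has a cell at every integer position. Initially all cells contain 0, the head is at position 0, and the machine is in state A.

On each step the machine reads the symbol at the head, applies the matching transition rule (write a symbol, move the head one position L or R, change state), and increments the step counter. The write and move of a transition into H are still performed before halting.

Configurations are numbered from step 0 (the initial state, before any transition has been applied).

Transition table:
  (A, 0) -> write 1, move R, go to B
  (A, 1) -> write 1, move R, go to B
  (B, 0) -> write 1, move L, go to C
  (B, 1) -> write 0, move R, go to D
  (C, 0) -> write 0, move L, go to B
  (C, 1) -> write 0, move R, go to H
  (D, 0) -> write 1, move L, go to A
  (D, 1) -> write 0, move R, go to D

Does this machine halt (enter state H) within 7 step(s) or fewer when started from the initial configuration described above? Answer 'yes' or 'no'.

Answer: yes

Derivation:
Step 1: in state A at pos 0, read 0 -> (A,0)->write 1,move R,goto B. Now: state=B, head=1, tape[-1..2]=0100 (head:   ^)
Step 2: in state B at pos 1, read 0 -> (B,0)->write 1,move L,goto C. Now: state=C, head=0, tape[-1..2]=0110 (head:  ^)
Step 3: in state C at pos 0, read 1 -> (C,1)->write 0,move R,goto H. Now: state=H, head=1, tape[-1..2]=0010 (head:   ^)
State H reached at step 3; 3 <= 7 -> yes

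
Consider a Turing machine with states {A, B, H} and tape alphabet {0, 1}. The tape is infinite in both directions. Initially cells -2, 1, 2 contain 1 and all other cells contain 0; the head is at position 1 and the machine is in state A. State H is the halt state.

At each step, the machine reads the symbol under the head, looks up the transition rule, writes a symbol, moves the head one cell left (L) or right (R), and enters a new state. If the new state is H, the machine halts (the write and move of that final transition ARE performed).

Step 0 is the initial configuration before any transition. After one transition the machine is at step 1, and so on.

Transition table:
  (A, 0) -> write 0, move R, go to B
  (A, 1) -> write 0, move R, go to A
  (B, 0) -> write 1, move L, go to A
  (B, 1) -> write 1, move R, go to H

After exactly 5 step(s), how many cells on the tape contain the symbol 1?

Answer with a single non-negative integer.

Answer: 2

Derivation:
Step 1: in state A at pos 1, read 1 -> (A,1)->write 0,move R,goto A. Now: state=A, head=2, tape[-3..3]=0100010 (head:      ^)
Step 2: in state A at pos 2, read 1 -> (A,1)->write 0,move R,goto A. Now: state=A, head=3, tape[-3..4]=01000000 (head:       ^)
Step 3: in state A at pos 3, read 0 -> (A,0)->write 0,move R,goto B. Now: state=B, head=4, tape[-3..5]=010000000 (head:        ^)
Step 4: in state B at pos 4, read 0 -> (B,0)->write 1,move L,goto A. Now: state=A, head=3, tape[-3..5]=010000010 (head:       ^)
Step 5: in state A at pos 3, read 0 -> (A,0)->write 0,move R,goto B. Now: state=B, head=4, tape[-3..5]=010000010 (head:        ^)
Cells containing 1 after step 5: {-2, 4} -> 2 cell(s)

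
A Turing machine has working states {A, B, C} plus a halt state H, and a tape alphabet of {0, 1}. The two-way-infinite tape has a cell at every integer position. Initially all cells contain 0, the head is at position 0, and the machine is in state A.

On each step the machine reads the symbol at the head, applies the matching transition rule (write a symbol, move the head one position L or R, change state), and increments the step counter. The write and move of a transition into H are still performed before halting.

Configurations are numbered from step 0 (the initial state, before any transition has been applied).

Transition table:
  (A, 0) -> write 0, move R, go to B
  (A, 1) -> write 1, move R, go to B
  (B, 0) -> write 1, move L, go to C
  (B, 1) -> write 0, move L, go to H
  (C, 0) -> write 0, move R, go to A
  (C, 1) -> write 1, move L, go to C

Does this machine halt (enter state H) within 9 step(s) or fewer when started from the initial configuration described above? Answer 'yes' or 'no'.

Step 1: in state A at pos 0, read 0 -> (A,0)->write 0,move R,goto B. Now: state=B, head=1, tape[-1..2]=0000 (head:   ^)
Step 2: in state B at pos 1, read 0 -> (B,0)->write 1,move L,goto C. Now: state=C, head=0, tape[-1..2]=0010 (head:  ^)
Step 3: in state C at pos 0, read 0 -> (C,0)->write 0,move R,goto A. Now: state=A, head=1, tape[-1..2]=0010 (head:   ^)
Step 4: in state A at pos 1, read 1 -> (A,1)->write 1,move R,goto B. Now: state=B, head=2, tape[-1..3]=00100 (head:    ^)
Step 5: in state B at pos 2, read 0 -> (B,0)->write 1,move L,goto C. Now: state=C, head=1, tape[-1..3]=00110 (head:   ^)
Step 6: in state C at pos 1, read 1 -> (C,1)->write 1,move L,goto C. Now: state=C, head=0, tape[-1..3]=00110 (head:  ^)
Step 7: in state C at pos 0, read 0 -> (C,0)->write 0,move R,goto A. Now: state=A, head=1, tape[-1..3]=00110 (head:   ^)
Step 8: in state A at pos 1, read 1 -> (A,1)->write 1,move R,goto B. Now: state=B, head=2, tape[-1..3]=00110 (head:    ^)
Step 9: in state B at pos 2, read 1 -> (B,1)->write 0,move L,goto H. Now: state=H, head=1, tape[-1..3]=00100 (head:   ^)
State H reached at step 9; 9 <= 9 -> yes

Answer: yes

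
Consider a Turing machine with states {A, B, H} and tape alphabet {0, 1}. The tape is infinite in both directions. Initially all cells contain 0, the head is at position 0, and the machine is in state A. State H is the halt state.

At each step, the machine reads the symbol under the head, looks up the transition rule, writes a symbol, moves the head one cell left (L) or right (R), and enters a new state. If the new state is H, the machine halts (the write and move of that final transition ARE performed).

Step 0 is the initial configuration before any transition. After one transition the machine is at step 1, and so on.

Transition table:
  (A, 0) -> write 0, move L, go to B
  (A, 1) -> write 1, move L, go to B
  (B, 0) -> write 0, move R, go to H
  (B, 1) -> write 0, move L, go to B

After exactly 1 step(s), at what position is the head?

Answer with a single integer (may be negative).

Answer: -1

Derivation:
Step 1: in state A at pos 0, read 0 -> (A,0)->write 0,move L,goto B. Now: state=B, head=-1, tape[-2..1]=0000 (head:  ^)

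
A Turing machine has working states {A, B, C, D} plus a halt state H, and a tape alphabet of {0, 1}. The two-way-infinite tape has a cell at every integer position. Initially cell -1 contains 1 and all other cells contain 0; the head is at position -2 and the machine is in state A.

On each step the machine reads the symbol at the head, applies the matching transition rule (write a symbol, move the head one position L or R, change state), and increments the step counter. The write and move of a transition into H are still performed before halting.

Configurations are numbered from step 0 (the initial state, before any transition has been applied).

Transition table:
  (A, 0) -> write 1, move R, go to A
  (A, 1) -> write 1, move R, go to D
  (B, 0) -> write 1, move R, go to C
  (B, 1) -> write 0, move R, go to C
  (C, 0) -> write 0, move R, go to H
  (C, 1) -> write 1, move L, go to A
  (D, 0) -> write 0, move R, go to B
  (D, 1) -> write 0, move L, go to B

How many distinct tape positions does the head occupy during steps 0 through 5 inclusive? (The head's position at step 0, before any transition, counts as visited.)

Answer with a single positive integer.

Step 1: in state A at pos -2, read 0 -> (A,0)->write 1,move R,goto A. Now: state=A, head=-1, tape[-3..0]=0110 (head:   ^)
Step 2: in state A at pos -1, read 1 -> (A,1)->write 1,move R,goto D. Now: state=D, head=0, tape[-3..1]=01100 (head:    ^)
Step 3: in state D at pos 0, read 0 -> (D,0)->write 0,move R,goto B. Now: state=B, head=1, tape[-3..2]=011000 (head:     ^)
Step 4: in state B at pos 1, read 0 -> (B,0)->write 1,move R,goto C. Now: state=C, head=2, tape[-3..3]=0110100 (head:      ^)
Step 5: in state C at pos 2, read 0 -> (C,0)->write 0,move R,goto H. Now: state=H, head=3, tape[-3..4]=01101000 (head:       ^)
Head positions at steps 0..5: starting at -2, distinct positions visited = {-2, -1, 0, 1, 2, 3} -> 6 position(s)

Answer: 6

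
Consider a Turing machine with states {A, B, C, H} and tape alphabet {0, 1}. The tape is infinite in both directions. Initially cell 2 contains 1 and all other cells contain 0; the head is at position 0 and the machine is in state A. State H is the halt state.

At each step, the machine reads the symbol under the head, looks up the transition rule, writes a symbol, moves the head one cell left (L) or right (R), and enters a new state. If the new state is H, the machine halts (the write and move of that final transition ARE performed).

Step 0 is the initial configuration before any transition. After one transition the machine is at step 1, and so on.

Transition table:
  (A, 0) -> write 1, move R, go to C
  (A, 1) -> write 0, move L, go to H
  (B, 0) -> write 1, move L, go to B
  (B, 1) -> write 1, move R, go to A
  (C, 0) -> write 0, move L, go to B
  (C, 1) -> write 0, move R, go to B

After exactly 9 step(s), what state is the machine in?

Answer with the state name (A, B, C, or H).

Answer: H

Derivation:
Step 1: in state A at pos 0, read 0 -> (A,0)->write 1,move R,goto C. Now: state=C, head=1, tape[-1..3]=01010 (head:   ^)
Step 2: in state C at pos 1, read 0 -> (C,0)->write 0,move L,goto B. Now: state=B, head=0, tape[-1..3]=01010 (head:  ^)
Step 3: in state B at pos 0, read 1 -> (B,1)->write 1,move R,goto A. Now: state=A, head=1, tape[-1..3]=01010 (head:   ^)
Step 4: in state A at pos 1, read 0 -> (A,0)->write 1,move R,goto C. Now: state=C, head=2, tape[-1..3]=01110 (head:    ^)
Step 5: in state C at pos 2, read 1 -> (C,1)->write 0,move R,goto B. Now: state=B, head=3, tape[-1..4]=011000 (head:     ^)
Step 6: in state B at pos 3, read 0 -> (B,0)->write 1,move L,goto B. Now: state=B, head=2, tape[-1..4]=011010 (head:    ^)
Step 7: in state B at pos 2, read 0 -> (B,0)->write 1,move L,goto B. Now: state=B, head=1, tape[-1..4]=011110 (head:   ^)
Step 8: in state B at pos 1, read 1 -> (B,1)->write 1,move R,goto A. Now: state=A, head=2, tape[-1..4]=011110 (head:    ^)
Step 9: in state A at pos 2, read 1 -> (A,1)->write 0,move L,goto H. Now: state=H, head=1, tape[-1..4]=011010 (head:   ^)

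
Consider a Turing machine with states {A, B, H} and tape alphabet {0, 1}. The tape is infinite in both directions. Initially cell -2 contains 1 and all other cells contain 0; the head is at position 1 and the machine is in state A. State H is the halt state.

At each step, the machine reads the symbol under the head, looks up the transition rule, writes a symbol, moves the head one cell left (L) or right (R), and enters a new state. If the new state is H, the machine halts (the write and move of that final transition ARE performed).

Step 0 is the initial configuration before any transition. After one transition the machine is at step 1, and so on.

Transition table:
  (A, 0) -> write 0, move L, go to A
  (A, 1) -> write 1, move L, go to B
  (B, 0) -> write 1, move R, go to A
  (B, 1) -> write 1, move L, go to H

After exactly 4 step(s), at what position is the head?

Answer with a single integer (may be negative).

Answer: -3

Derivation:
Step 1: in state A at pos 1, read 0 -> (A,0)->write 0,move L,goto A. Now: state=A, head=0, tape[-3..2]=010000 (head:    ^)
Step 2: in state A at pos 0, read 0 -> (A,0)->write 0,move L,goto A. Now: state=A, head=-1, tape[-3..2]=010000 (head:   ^)
Step 3: in state A at pos -1, read 0 -> (A,0)->write 0,move L,goto A. Now: state=A, head=-2, tape[-3..2]=010000 (head:  ^)
Step 4: in state A at pos -2, read 1 -> (A,1)->write 1,move L,goto B. Now: state=B, head=-3, tape[-4..2]=0010000 (head:  ^)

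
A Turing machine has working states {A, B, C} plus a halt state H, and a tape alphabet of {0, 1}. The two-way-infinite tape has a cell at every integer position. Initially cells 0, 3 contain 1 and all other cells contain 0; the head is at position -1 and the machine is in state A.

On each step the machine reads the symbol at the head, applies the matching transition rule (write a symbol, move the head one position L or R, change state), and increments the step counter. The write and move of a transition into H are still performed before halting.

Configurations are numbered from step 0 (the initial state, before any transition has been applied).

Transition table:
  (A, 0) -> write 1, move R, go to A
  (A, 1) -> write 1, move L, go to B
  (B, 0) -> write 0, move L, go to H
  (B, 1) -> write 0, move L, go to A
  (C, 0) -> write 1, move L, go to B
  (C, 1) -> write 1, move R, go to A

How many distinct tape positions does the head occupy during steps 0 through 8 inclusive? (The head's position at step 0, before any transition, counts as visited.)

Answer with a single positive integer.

Answer: 4

Derivation:
Step 1: in state A at pos -1, read 0 -> (A,0)->write 1,move R,goto A. Now: state=A, head=0, tape[-2..4]=0110010 (head:   ^)
Step 2: in state A at pos 0, read 1 -> (A,1)->write 1,move L,goto B. Now: state=B, head=-1, tape[-2..4]=0110010 (head:  ^)
Step 3: in state B at pos -1, read 1 -> (B,1)->write 0,move L,goto A. Now: state=A, head=-2, tape[-3..4]=00010010 (head:  ^)
Step 4: in state A at pos -2, read 0 -> (A,0)->write 1,move R,goto A. Now: state=A, head=-1, tape[-3..4]=01010010 (head:   ^)
Step 5: in state A at pos -1, read 0 -> (A,0)->write 1,move R,goto A. Now: state=A, head=0, tape[-3..4]=01110010 (head:    ^)
Step 6: in state A at pos 0, read 1 -> (A,1)->write 1,move L,goto B. Now: state=B, head=-1, tape[-3..4]=01110010 (head:   ^)
Step 7: in state B at pos -1, read 1 -> (B,1)->write 0,move L,goto A. Now: state=A, head=-2, tape[-3..4]=01010010 (head:  ^)
Step 8: in state A at pos -2, read 1 -> (A,1)->write 1,move L,goto B. Now: state=B, head=-3, tape[-4..4]=001010010 (head:  ^)
Head positions at steps 0..8: starting at -1, distinct positions visited = {-3, -2, -1, 0} -> 4 position(s)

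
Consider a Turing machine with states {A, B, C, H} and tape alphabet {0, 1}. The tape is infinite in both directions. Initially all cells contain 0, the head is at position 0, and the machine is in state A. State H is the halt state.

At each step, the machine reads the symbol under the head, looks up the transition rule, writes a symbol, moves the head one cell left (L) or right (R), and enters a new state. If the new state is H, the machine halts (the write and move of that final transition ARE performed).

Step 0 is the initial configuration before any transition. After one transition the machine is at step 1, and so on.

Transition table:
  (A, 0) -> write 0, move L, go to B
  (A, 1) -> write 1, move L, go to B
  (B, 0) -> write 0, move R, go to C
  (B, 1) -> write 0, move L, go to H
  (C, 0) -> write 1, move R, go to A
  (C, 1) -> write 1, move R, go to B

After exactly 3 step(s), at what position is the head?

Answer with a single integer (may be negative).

Step 1: in state A at pos 0, read 0 -> (A,0)->write 0,move L,goto B. Now: state=B, head=-1, tape[-2..1]=0000 (head:  ^)
Step 2: in state B at pos -1, read 0 -> (B,0)->write 0,move R,goto C. Now: state=C, head=0, tape[-2..1]=0000 (head:   ^)
Step 3: in state C at pos 0, read 0 -> (C,0)->write 1,move R,goto A. Now: state=A, head=1, tape[-2..2]=00100 (head:    ^)

Answer: 1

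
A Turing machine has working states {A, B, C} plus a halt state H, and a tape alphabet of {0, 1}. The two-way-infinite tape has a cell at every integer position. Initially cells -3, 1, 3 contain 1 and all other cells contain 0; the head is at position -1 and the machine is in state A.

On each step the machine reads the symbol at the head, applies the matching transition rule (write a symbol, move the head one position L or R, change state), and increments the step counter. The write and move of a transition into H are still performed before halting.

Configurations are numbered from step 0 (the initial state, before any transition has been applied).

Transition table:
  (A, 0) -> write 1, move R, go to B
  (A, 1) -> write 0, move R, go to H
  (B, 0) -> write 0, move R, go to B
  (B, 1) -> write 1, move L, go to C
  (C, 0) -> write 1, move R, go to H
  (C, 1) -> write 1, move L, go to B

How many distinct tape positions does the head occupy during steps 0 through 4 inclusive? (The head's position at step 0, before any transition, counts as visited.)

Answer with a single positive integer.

Answer: 3

Derivation:
Step 1: in state A at pos -1, read 0 -> (A,0)->write 1,move R,goto B. Now: state=B, head=0, tape[-4..4]=010101010 (head:     ^)
Step 2: in state B at pos 0, read 0 -> (B,0)->write 0,move R,goto B. Now: state=B, head=1, tape[-4..4]=010101010 (head:      ^)
Step 3: in state B at pos 1, read 1 -> (B,1)->write 1,move L,goto C. Now: state=C, head=0, tape[-4..4]=010101010 (head:     ^)
Step 4: in state C at pos 0, read 0 -> (C,0)->write 1,move R,goto H. Now: state=H, head=1, tape[-4..4]=010111010 (head:      ^)
Head positions at steps 0..4: starting at -1, distinct positions visited = {-1, 0, 1} -> 3 position(s)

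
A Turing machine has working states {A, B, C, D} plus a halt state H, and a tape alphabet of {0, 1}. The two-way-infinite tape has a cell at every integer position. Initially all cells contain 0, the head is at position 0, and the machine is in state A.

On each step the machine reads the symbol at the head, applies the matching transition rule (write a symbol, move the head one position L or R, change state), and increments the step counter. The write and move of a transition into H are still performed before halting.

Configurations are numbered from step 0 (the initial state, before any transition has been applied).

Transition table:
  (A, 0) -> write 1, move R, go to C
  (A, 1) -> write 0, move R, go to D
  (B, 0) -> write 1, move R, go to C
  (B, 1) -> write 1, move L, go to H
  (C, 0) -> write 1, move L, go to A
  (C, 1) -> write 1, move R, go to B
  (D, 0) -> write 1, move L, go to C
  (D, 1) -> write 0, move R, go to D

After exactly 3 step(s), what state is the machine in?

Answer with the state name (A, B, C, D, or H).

Step 1: in state A at pos 0, read 0 -> (A,0)->write 1,move R,goto C. Now: state=C, head=1, tape[-1..2]=0100 (head:   ^)
Step 2: in state C at pos 1, read 0 -> (C,0)->write 1,move L,goto A. Now: state=A, head=0, tape[-1..2]=0110 (head:  ^)
Step 3: in state A at pos 0, read 1 -> (A,1)->write 0,move R,goto D. Now: state=D, head=1, tape[-1..2]=0010 (head:   ^)

Answer: D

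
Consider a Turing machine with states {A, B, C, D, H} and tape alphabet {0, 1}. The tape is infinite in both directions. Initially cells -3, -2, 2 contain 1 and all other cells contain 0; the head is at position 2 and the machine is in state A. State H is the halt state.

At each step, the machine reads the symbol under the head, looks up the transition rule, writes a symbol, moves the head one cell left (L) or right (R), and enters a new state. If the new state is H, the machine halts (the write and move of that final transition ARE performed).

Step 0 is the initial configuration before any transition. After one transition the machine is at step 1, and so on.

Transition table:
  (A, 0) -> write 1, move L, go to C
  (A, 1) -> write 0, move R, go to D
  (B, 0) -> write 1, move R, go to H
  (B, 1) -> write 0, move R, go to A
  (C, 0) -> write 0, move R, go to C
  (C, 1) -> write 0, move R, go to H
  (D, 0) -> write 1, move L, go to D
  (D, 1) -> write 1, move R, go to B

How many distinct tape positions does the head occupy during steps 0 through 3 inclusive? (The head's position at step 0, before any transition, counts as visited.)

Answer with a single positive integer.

Answer: 3

Derivation:
Step 1: in state A at pos 2, read 1 -> (A,1)->write 0,move R,goto D. Now: state=D, head=3, tape[-4..4]=011000000 (head:        ^)
Step 2: in state D at pos 3, read 0 -> (D,0)->write 1,move L,goto D. Now: state=D, head=2, tape[-4..4]=011000010 (head:       ^)
Step 3: in state D at pos 2, read 0 -> (D,0)->write 1,move L,goto D. Now: state=D, head=1, tape[-4..4]=011000110 (head:      ^)
Head positions at steps 0..3: starting at 2, distinct positions visited = {1, 2, 3} -> 3 position(s)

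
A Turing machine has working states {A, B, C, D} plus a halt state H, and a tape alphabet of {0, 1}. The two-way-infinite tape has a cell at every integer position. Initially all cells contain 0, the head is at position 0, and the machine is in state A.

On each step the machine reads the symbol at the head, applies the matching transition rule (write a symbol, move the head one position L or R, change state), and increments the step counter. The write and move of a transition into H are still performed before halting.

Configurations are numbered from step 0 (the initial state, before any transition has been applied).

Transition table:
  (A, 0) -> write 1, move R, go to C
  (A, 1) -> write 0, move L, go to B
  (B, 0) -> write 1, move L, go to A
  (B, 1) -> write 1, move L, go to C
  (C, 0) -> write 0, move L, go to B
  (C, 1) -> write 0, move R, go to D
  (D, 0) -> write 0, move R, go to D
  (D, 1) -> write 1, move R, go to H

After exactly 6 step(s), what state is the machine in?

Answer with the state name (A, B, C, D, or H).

Answer: C

Derivation:
Step 1: in state A at pos 0, read 0 -> (A,0)->write 1,move R,goto C. Now: state=C, head=1, tape[-1..2]=0100 (head:   ^)
Step 2: in state C at pos 1, read 0 -> (C,0)->write 0,move L,goto B. Now: state=B, head=0, tape[-1..2]=0100 (head:  ^)
Step 3: in state B at pos 0, read 1 -> (B,1)->write 1,move L,goto C. Now: state=C, head=-1, tape[-2..2]=00100 (head:  ^)
Step 4: in state C at pos -1, read 0 -> (C,0)->write 0,move L,goto B. Now: state=B, head=-2, tape[-3..2]=000100 (head:  ^)
Step 5: in state B at pos -2, read 0 -> (B,0)->write 1,move L,goto A. Now: state=A, head=-3, tape[-4..2]=0010100 (head:  ^)
Step 6: in state A at pos -3, read 0 -> (A,0)->write 1,move R,goto C. Now: state=C, head=-2, tape[-4..2]=0110100 (head:   ^)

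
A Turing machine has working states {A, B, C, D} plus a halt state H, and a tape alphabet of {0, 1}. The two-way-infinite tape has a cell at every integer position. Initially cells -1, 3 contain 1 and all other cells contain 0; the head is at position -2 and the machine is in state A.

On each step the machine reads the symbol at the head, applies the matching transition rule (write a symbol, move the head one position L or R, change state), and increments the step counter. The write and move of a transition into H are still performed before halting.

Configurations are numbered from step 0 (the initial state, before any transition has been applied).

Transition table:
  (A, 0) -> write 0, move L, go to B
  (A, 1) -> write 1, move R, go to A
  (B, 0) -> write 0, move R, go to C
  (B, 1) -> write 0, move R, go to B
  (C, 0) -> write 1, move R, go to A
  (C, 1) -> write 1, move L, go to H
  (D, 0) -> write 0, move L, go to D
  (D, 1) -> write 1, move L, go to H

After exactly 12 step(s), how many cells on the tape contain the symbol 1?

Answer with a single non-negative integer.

Answer: 2

Derivation:
Step 1: in state A at pos -2, read 0 -> (A,0)->write 0,move L,goto B. Now: state=B, head=-3, tape[-4..4]=000100010 (head:  ^)
Step 2: in state B at pos -3, read 0 -> (B,0)->write 0,move R,goto C. Now: state=C, head=-2, tape[-4..4]=000100010 (head:   ^)
Step 3: in state C at pos -2, read 0 -> (C,0)->write 1,move R,goto A. Now: state=A, head=-1, tape[-4..4]=001100010 (head:    ^)
Step 4: in state A at pos -1, read 1 -> (A,1)->write 1,move R,goto A. Now: state=A, head=0, tape[-4..4]=001100010 (head:     ^)
Step 5: in state A at pos 0, read 0 -> (A,0)->write 0,move L,goto B. Now: state=B, head=-1, tape[-4..4]=001100010 (head:    ^)
Step 6: in state B at pos -1, read 1 -> (B,1)->write 0,move R,goto B. Now: state=B, head=0, tape[-4..4]=001000010 (head:     ^)
Step 7: in state B at pos 0, read 0 -> (B,0)->write 0,move R,goto C. Now: state=C, head=1, tape[-4..4]=001000010 (head:      ^)
Step 8: in state C at pos 1, read 0 -> (C,0)->write 1,move R,goto A. Now: state=A, head=2, tape[-4..4]=001001010 (head:       ^)
Step 9: in state A at pos 2, read 0 -> (A,0)->write 0,move L,goto B. Now: state=B, head=1, tape[-4..4]=001001010 (head:      ^)
Step 10: in state B at pos 1, read 1 -> (B,1)->write 0,move R,goto B. Now: state=B, head=2, tape[-4..4]=001000010 (head:       ^)
Step 11: in state B at pos 2, read 0 -> (B,0)->write 0,move R,goto C. Now: state=C, head=3, tape[-4..4]=001000010 (head:        ^)
Step 12: in state C at pos 3, read 1 -> (C,1)->write 1,move L,goto H. Now: state=H, head=2, tape[-4..4]=001000010 (head:       ^)
Cells containing 1 after step 12: {-2, 3} -> 2 cell(s)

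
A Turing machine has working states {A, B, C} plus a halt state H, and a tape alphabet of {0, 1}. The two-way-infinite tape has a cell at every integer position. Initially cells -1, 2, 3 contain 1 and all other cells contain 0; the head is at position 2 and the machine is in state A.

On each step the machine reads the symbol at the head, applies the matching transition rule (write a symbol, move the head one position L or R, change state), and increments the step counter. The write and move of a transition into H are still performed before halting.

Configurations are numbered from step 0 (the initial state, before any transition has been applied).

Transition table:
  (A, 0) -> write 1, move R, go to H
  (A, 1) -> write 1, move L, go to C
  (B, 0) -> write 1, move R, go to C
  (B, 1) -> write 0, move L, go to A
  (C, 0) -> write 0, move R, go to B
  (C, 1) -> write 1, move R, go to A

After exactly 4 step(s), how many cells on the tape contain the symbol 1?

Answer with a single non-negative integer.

Step 1: in state A at pos 2, read 1 -> (A,1)->write 1,move L,goto C. Now: state=C, head=1, tape[-2..4]=0100110 (head:    ^)
Step 2: in state C at pos 1, read 0 -> (C,0)->write 0,move R,goto B. Now: state=B, head=2, tape[-2..4]=0100110 (head:     ^)
Step 3: in state B at pos 2, read 1 -> (B,1)->write 0,move L,goto A. Now: state=A, head=1, tape[-2..4]=0100010 (head:    ^)
Step 4: in state A at pos 1, read 0 -> (A,0)->write 1,move R,goto H. Now: state=H, head=2, tape[-2..4]=0101010 (head:     ^)
Cells containing 1 after step 4: {-1, 1, 3} -> 3 cell(s)

Answer: 3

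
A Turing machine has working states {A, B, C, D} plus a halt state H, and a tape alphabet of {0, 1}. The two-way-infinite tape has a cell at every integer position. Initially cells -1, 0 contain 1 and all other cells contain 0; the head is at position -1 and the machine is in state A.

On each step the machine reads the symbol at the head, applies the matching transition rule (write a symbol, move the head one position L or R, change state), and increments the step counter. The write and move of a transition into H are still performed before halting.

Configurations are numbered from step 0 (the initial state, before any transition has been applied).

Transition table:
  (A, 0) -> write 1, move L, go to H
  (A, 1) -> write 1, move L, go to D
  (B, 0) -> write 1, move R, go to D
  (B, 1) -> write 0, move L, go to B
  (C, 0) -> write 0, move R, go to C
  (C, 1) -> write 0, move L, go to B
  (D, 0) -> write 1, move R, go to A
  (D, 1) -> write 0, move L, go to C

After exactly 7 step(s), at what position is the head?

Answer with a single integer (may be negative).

Step 1: in state A at pos -1, read 1 -> (A,1)->write 1,move L,goto D. Now: state=D, head=-2, tape[-3..1]=00110 (head:  ^)
Step 2: in state D at pos -2, read 0 -> (D,0)->write 1,move R,goto A. Now: state=A, head=-1, tape[-3..1]=01110 (head:   ^)
Step 3: in state A at pos -1, read 1 -> (A,1)->write 1,move L,goto D. Now: state=D, head=-2, tape[-3..1]=01110 (head:  ^)
Step 4: in state D at pos -2, read 1 -> (D,1)->write 0,move L,goto C. Now: state=C, head=-3, tape[-4..1]=000110 (head:  ^)
Step 5: in state C at pos -3, read 0 -> (C,0)->write 0,move R,goto C. Now: state=C, head=-2, tape[-4..1]=000110 (head:   ^)
Step 6: in state C at pos -2, read 0 -> (C,0)->write 0,move R,goto C. Now: state=C, head=-1, tape[-4..1]=000110 (head:    ^)
Step 7: in state C at pos -1, read 1 -> (C,1)->write 0,move L,goto B. Now: state=B, head=-2, tape[-4..1]=000010 (head:   ^)

Answer: -2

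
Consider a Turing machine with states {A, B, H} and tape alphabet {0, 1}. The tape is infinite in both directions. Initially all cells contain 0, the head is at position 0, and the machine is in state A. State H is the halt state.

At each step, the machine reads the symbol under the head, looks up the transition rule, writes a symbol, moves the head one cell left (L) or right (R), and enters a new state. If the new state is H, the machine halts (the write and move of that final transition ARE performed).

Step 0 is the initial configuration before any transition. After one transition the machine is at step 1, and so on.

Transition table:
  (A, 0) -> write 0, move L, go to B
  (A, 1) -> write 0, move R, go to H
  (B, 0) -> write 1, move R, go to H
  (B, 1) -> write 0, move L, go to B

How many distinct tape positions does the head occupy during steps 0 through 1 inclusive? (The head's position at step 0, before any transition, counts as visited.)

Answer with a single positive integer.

Answer: 2

Derivation:
Step 1: in state A at pos 0, read 0 -> (A,0)->write 0,move L,goto B. Now: state=B, head=-1, tape[-2..1]=0000 (head:  ^)
Head positions at steps 0..1: starting at 0, distinct positions visited = {-1, 0} -> 2 position(s)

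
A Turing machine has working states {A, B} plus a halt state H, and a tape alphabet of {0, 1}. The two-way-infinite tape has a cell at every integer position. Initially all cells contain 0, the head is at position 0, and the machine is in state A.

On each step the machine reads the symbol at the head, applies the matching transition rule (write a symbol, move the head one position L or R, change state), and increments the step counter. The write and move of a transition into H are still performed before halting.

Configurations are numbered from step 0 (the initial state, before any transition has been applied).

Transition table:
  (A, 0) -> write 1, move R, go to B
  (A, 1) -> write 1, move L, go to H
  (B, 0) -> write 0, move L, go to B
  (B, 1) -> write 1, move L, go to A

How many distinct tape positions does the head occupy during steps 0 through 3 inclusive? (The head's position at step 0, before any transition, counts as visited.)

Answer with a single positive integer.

Answer: 3

Derivation:
Step 1: in state A at pos 0, read 0 -> (A,0)->write 1,move R,goto B. Now: state=B, head=1, tape[-1..2]=0100 (head:   ^)
Step 2: in state B at pos 1, read 0 -> (B,0)->write 0,move L,goto B. Now: state=B, head=0, tape[-1..2]=0100 (head:  ^)
Step 3: in state B at pos 0, read 1 -> (B,1)->write 1,move L,goto A. Now: state=A, head=-1, tape[-2..2]=00100 (head:  ^)
Head positions at steps 0..3: starting at 0, distinct positions visited = {-1, 0, 1} -> 3 position(s)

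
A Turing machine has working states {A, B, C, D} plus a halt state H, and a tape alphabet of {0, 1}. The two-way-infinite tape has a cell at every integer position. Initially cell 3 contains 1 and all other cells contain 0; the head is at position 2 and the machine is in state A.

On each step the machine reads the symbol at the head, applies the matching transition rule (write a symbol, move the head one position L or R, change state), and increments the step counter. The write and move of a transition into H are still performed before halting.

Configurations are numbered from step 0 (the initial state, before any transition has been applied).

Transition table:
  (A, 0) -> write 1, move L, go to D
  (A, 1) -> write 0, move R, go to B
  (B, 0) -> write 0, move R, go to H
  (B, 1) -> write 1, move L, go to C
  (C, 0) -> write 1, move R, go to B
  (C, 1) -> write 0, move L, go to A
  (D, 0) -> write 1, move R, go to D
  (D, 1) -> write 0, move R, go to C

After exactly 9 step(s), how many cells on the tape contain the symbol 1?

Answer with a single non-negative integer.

Step 1: in state A at pos 2, read 0 -> (A,0)->write 1,move L,goto D. Now: state=D, head=1, tape[0..4]=00110 (head:  ^)
Step 2: in state D at pos 1, read 0 -> (D,0)->write 1,move R,goto D. Now: state=D, head=2, tape[0..4]=01110 (head:   ^)
Step 3: in state D at pos 2, read 1 -> (D,1)->write 0,move R,goto C. Now: state=C, head=3, tape[0..4]=01010 (head:    ^)
Step 4: in state C at pos 3, read 1 -> (C,1)->write 0,move L,goto A. Now: state=A, head=2, tape[0..4]=01000 (head:   ^)
Step 5: in state A at pos 2, read 0 -> (A,0)->write 1,move L,goto D. Now: state=D, head=1, tape[0..4]=01100 (head:  ^)
Step 6: in state D at pos 1, read 1 -> (D,1)->write 0,move R,goto C. Now: state=C, head=2, tape[0..4]=00100 (head:   ^)
Step 7: in state C at pos 2, read 1 -> (C,1)->write 0,move L,goto A. Now: state=A, head=1, tape[0..4]=00000 (head:  ^)
Step 8: in state A at pos 1, read 0 -> (A,0)->write 1,move L,goto D. Now: state=D, head=0, tape[-1..4]=001000 (head:  ^)
Step 9: in state D at pos 0, read 0 -> (D,0)->write 1,move R,goto D. Now: state=D, head=1, tape[-1..4]=011000 (head:   ^)
Cells containing 1 after step 9: {0, 1} -> 2 cell(s)

Answer: 2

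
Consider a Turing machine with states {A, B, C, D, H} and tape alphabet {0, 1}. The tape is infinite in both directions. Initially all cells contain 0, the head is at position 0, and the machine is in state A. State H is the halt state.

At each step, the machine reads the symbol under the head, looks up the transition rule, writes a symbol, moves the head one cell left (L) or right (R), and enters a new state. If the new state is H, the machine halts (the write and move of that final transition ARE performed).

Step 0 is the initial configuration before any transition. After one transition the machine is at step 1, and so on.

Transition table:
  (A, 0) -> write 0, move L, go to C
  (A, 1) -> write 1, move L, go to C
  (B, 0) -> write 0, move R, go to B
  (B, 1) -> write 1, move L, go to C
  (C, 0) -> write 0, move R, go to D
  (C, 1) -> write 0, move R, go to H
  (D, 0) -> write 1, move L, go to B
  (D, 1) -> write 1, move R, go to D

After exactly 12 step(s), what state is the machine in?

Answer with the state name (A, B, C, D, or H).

Step 1: in state A at pos 0, read 0 -> (A,0)->write 0,move L,goto C. Now: state=C, head=-1, tape[-2..1]=0000 (head:  ^)
Step 2: in state C at pos -1, read 0 -> (C,0)->write 0,move R,goto D. Now: state=D, head=0, tape[-2..1]=0000 (head:   ^)
Step 3: in state D at pos 0, read 0 -> (D,0)->write 1,move L,goto B. Now: state=B, head=-1, tape[-2..1]=0010 (head:  ^)
Step 4: in state B at pos -1, read 0 -> (B,0)->write 0,move R,goto B. Now: state=B, head=0, tape[-2..1]=0010 (head:   ^)
Step 5: in state B at pos 0, read 1 -> (B,1)->write 1,move L,goto C. Now: state=C, head=-1, tape[-2..1]=0010 (head:  ^)
Step 6: in state C at pos -1, read 0 -> (C,0)->write 0,move R,goto D. Now: state=D, head=0, tape[-2..1]=0010 (head:   ^)
Step 7: in state D at pos 0, read 1 -> (D,1)->write 1,move R,goto D. Now: state=D, head=1, tape[-2..2]=00100 (head:    ^)
Step 8: in state D at pos 1, read 0 -> (D,0)->write 1,move L,goto B. Now: state=B, head=0, tape[-2..2]=00110 (head:   ^)
Step 9: in state B at pos 0, read 1 -> (B,1)->write 1,move L,goto C. Now: state=C, head=-1, tape[-2..2]=00110 (head:  ^)
Step 10: in state C at pos -1, read 0 -> (C,0)->write 0,move R,goto D. Now: state=D, head=0, tape[-2..2]=00110 (head:   ^)
Step 11: in state D at pos 0, read 1 -> (D,1)->write 1,move R,goto D. Now: state=D, head=1, tape[-2..2]=00110 (head:    ^)
Step 12: in state D at pos 1, read 1 -> (D,1)->write 1,move R,goto D. Now: state=D, head=2, tape[-2..3]=001100 (head:     ^)

Answer: D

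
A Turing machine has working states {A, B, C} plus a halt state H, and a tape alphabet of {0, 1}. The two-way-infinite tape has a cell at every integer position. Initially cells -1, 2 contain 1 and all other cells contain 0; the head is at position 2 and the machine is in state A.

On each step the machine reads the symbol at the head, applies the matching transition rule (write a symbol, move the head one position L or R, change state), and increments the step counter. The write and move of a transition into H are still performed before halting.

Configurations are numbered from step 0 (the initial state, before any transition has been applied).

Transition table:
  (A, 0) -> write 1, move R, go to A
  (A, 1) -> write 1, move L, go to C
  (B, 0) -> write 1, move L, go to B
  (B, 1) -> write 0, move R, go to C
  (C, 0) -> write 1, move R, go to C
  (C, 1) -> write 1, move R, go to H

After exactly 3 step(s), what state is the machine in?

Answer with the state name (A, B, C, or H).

Answer: H

Derivation:
Step 1: in state A at pos 2, read 1 -> (A,1)->write 1,move L,goto C. Now: state=C, head=1, tape[-2..3]=010010 (head:    ^)
Step 2: in state C at pos 1, read 0 -> (C,0)->write 1,move R,goto C. Now: state=C, head=2, tape[-2..3]=010110 (head:     ^)
Step 3: in state C at pos 2, read 1 -> (C,1)->write 1,move R,goto H. Now: state=H, head=3, tape[-2..4]=0101100 (head:      ^)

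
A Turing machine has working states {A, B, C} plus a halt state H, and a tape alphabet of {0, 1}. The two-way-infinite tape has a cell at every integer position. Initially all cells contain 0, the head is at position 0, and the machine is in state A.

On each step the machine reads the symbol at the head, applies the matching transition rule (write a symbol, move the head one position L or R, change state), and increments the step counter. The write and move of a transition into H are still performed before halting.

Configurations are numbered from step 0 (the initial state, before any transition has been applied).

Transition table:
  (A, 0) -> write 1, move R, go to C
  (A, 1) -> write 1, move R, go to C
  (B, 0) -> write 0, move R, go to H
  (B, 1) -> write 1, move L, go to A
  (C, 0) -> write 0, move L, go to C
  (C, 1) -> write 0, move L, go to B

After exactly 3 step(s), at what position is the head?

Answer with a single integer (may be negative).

Answer: -1

Derivation:
Step 1: in state A at pos 0, read 0 -> (A,0)->write 1,move R,goto C. Now: state=C, head=1, tape[-1..2]=0100 (head:   ^)
Step 2: in state C at pos 1, read 0 -> (C,0)->write 0,move L,goto C. Now: state=C, head=0, tape[-1..2]=0100 (head:  ^)
Step 3: in state C at pos 0, read 1 -> (C,1)->write 0,move L,goto B. Now: state=B, head=-1, tape[-2..2]=00000 (head:  ^)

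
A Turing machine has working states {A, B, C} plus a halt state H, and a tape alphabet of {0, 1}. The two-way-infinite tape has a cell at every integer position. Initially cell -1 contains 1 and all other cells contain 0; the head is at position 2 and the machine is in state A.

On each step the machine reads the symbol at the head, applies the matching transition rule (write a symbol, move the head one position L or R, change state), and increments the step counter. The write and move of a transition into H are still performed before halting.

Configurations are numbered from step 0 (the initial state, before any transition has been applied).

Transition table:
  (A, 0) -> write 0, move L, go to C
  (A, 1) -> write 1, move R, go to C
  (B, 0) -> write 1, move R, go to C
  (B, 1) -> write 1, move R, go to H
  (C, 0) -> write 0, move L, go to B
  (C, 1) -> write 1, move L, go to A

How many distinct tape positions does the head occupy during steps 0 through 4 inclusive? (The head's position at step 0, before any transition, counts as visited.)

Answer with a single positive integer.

Answer: 3

Derivation:
Step 1: in state A at pos 2, read 0 -> (A,0)->write 0,move L,goto C. Now: state=C, head=1, tape[-2..3]=010000 (head:    ^)
Step 2: in state C at pos 1, read 0 -> (C,0)->write 0,move L,goto B. Now: state=B, head=0, tape[-2..3]=010000 (head:   ^)
Step 3: in state B at pos 0, read 0 -> (B,0)->write 1,move R,goto C. Now: state=C, head=1, tape[-2..3]=011000 (head:    ^)
Step 4: in state C at pos 1, read 0 -> (C,0)->write 0,move L,goto B. Now: state=B, head=0, tape[-2..3]=011000 (head:   ^)
Head positions at steps 0..4: starting at 2, distinct positions visited = {0, 1, 2} -> 3 position(s)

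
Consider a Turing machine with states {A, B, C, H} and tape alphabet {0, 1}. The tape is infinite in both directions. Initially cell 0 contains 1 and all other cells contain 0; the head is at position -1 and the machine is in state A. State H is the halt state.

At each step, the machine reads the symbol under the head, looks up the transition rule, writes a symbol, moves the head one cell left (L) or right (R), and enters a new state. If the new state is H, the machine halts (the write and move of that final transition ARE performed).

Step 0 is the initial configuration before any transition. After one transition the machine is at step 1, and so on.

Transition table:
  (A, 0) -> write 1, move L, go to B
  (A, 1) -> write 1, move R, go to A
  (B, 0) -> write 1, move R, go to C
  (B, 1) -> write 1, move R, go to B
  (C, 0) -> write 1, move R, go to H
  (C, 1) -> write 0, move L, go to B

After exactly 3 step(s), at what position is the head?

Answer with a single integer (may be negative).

Step 1: in state A at pos -1, read 0 -> (A,0)->write 1,move L,goto B. Now: state=B, head=-2, tape[-3..1]=00110 (head:  ^)
Step 2: in state B at pos -2, read 0 -> (B,0)->write 1,move R,goto C. Now: state=C, head=-1, tape[-3..1]=01110 (head:   ^)
Step 3: in state C at pos -1, read 1 -> (C,1)->write 0,move L,goto B. Now: state=B, head=-2, tape[-3..1]=01010 (head:  ^)

Answer: -2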